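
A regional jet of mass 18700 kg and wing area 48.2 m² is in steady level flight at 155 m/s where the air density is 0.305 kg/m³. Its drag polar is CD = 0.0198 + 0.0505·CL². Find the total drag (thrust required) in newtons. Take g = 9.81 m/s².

D = 13100 N

In steady level flight, lift balances weight: W = mg = 18700 × 9.81 = 1.8345×10^5 N.
Dynamic pressure q = 0.5 × 0.305 × 155² = 3664 Pa.
CL = W/(q·S) = 1.8345×10^5 / (3664 × 48.2) = 1.039.
CD = 0.0198 + 0.0505 × 1.039² = 0.07429.
D = q·S·CD = 3664 × 48.2 × 0.07429 = 13120 N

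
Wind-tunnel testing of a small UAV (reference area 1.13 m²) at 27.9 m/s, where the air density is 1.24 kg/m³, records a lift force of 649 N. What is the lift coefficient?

CL = 1.19

From L = ½ρv²S·CL, rearranging gives CL = 2L/(ρv²S).
CL = 2 × 649 / (1.24 × 27.9² × 1.13) = 1.19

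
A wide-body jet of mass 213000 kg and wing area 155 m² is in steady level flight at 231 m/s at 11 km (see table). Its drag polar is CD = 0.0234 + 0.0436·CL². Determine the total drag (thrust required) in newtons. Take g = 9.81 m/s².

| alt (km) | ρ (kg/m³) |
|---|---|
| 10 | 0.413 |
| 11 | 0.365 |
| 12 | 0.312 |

D = 1.61×10^5 N

At 11 km, from the table: ρ = 0.365 kg/m³.
Level flight ⇒ L = W = m·g = 213000 × 9.81 = 2.0895×10^6 N.
Dynamic pressure q = 0.5 × 0.365 × 231² = 9738 Pa.
Required CL = L/(qS) = 2.0895×10^6/(9738·155) = 1.384.
CD = 0.0234 + 0.0436 × 1.384² = 0.107.
D = q·S·CD = 9738 × 155 × 0.107 = 1.614×10^5 N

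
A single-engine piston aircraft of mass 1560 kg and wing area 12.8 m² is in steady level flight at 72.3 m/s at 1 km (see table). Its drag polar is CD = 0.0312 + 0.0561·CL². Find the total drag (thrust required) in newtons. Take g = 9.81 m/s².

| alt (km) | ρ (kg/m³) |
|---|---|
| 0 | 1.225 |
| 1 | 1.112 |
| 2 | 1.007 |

At 1 km, from the table: ρ = 1.112 kg/m³.
In steady level flight, lift balances weight: W = mg = 1560 × 9.81 = 15304 N.
Dynamic pressure q = 0.5 × 1.112 × 72.3² = 2906 Pa.
CL = 2W/(ρv²S) = 2×15304/(1.112×72.3²×12.8) = 0.4114.
CD = 0.0312 + 0.0561 × 0.4114² = 0.04069.
D = q·S·CD = 2906 × 12.8 × 0.04069 = 1514 N

D = 1510 N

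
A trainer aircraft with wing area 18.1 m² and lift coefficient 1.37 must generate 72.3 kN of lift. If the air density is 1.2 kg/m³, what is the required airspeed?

v = 69.7 m/s

L = ½ρv²S·CL ⇒ v = √(2L/(ρ·S·CL))
v = √(2 × 72300 / (1.2 × 18.1 × 1.37)) = √4859 = 69.7 m/s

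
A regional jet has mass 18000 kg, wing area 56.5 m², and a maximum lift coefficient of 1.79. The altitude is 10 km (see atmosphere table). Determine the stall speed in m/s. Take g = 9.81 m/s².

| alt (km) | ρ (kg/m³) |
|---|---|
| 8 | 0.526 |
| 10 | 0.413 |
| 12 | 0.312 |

V_stall = 92 m/s

At 10 km, from the table: ρ = 0.413 kg/m³.
Weight W = mg = 18000 × 9.81 = 1.766×10^5 N.
V_stall = √(2W/(ρ·S·CL,max)) = √(2 × 1.766×10^5 / (0.413 × 56.5 × 1.79))
V_stall = √8455 = 92 m/s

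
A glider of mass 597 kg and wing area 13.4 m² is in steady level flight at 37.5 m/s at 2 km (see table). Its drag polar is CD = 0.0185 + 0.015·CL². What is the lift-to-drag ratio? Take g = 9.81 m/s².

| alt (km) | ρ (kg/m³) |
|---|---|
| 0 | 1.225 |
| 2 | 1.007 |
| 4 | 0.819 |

L/D = 25.5

At 2 km, from the table: ρ = 1.007 kg/m³.
Level flight ⇒ L = W = m·g = 597 × 9.81 = 5856.6 N.
Dynamic pressure q = 0.5 × 1.007 × 37.5² = 708 Pa.
CL = W/(q·S) = 5856.6 / (708 × 13.4) = 0.6173.
CD = 0.0185 + 0.015 × 0.6173² = 0.02422.
L/D = CL/CD = 0.6173 / 0.02422 = 25.5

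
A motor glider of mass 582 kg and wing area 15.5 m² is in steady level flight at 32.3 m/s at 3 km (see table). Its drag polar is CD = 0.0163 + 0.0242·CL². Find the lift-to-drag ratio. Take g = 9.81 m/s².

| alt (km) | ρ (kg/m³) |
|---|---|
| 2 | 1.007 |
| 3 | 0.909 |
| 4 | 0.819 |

L/D = 25.1

At 3 km, from the table: ρ = 0.909 kg/m³.
In steady level flight, lift balances weight: W = mg = 582 × 9.81 = 5709.4 N.
Dynamic pressure q = 0.5 × 0.909 × 32.3² = 474.2 Pa.
CL = W/(q·S) = 5709.4 / (474.2 × 15.5) = 0.7768.
CD = 0.0163 + 0.0242 × 0.7768² = 0.0309.
L/D = CL/CD = 0.7768 / 0.0309 = 25.1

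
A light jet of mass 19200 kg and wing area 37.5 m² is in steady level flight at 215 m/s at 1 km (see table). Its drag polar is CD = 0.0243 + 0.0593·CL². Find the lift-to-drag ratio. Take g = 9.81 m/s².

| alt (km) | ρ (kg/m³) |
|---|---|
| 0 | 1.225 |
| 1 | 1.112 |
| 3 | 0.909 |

L/D = 7.36

At 1 km, from the table: ρ = 1.112 kg/m³.
Weight W = mg = 19200 × 9.81 = 1.8835×10^5 N; in level flight L = W.
q = ½ρv² = ½ × 1.112 × 215² = 25700 Pa.
Required CL = L/(qS) = 1.8835×10^5/(25700·37.5) = 0.1954.
CD = 0.0243 + 0.0593 × 0.1954² = 0.02656.
L/D = CL/CD = 0.1954 / 0.02656 = 7.36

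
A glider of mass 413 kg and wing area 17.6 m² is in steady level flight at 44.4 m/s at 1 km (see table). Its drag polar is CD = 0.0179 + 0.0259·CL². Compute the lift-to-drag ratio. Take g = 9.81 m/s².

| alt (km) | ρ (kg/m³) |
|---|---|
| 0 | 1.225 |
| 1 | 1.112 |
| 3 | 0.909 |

At 1 km, from the table: ρ = 1.112 kg/m³.
In steady level flight, lift balances weight: W = mg = 413 × 9.81 = 4051.5 N.
q = ½ρv² = ½ × 1.112 × 44.4² = 1096 Pa.
CL = 2W/(ρv²S) = 2×4051.5/(1.112×44.4²×17.6) = 0.21.
CD = 0.0179 + 0.0259 × 0.21² = 0.01904.
L/D = CL/CD = 0.21 / 0.01904 = 11

L/D = 11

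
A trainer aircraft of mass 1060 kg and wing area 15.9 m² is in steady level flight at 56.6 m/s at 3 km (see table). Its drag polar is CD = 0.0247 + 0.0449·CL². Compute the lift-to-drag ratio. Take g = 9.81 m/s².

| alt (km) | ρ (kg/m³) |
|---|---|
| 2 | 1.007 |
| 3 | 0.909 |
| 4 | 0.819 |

At 3 km, from the table: ρ = 0.909 kg/m³.
Level flight ⇒ L = W = m·g = 1060 × 9.81 = 10399 N.
Dynamic pressure q = 0.5 × 0.909 × 56.6² = 1456 Pa.
CL = W/(q·S) = 10399 / (1456 × 15.9) = 0.4492.
CD = 0.0247 + 0.0449 × 0.4492² = 0.03376.
L/D = CL/CD = 0.4492 / 0.03376 = 13.3

L/D = 13.3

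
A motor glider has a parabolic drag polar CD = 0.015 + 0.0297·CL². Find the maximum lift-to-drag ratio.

(L/D)max = 23.7

For CD = CD0 + K·CL², (L/D)max occurs at CL* = √(CD0/K) and equals 1/(2√(K·CD0)).
(L/D)max = 1/(2√(0.0297 × 0.015)) = 1/(2 × 0.02111) = 23.7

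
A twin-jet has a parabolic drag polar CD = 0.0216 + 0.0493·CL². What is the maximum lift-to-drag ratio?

(L/D)max = 15.3

For CD = CD0 + K·CL², (L/D)max occurs at CL* = √(CD0/K) and equals 1/(2√(K·CD0)).
(L/D)max = 1/(2√(0.0493 × 0.0216)) = 1/(2 × 0.03263) = 15.3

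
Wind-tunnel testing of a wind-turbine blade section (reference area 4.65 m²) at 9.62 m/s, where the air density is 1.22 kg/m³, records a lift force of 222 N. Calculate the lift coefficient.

From L = ½ρv²S·CL, rearranging gives CL = 2L/(ρv²S).
CL = 2 × 222 / (1.22 × 9.62² × 4.65) = 0.846

CL = 0.846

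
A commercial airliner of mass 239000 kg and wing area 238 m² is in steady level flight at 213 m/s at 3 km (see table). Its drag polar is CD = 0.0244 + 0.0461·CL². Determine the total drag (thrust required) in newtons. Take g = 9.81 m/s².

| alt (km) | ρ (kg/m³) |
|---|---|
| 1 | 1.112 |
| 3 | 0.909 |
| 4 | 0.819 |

At 3 km, from the table: ρ = 0.909 kg/m³.
In steady level flight, lift balances weight: W = mg = 239000 × 9.81 = 2.3446×10^6 N.
Dynamic pressure q = 0.5 × 0.909 × 213² = 20620 Pa.
CL = 2W/(ρv²S) = 2×2.3446×10^6/(0.909×213²×238) = 0.4777.
CD = 0.0244 + 0.0461 × 0.4777² = 0.03492.
D = q·S·CD = 20620 × 238 × 0.03492 = 1.714×10^5 N

D = 1.71×10^5 N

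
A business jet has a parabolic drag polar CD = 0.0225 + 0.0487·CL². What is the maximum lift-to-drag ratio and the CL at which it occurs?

For CD = CD0 + K·CL², (L/D)max occurs at CL* = √(CD0/K) and equals 1/(2√(K·CD0)).
(L/D)max = 1/(2√(0.0487 × 0.0225)) = 1/(2 × 0.0331) = 15.1
CL* = √(0.0225/0.0487) = 0.68

(L/D)max = 15.1, at CL = 0.68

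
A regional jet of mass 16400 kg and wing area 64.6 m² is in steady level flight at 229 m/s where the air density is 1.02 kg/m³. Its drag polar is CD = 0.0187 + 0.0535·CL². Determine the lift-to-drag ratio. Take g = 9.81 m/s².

L/D = 4.86

Weight W = mg = 16400 × 9.81 = 1.6088×10^5 N; in level flight L = W.
q = ½ρv² = ½ × 1.02 × 229² = 26740 Pa.
CL = 2W/(ρv²S) = 2×1.6088×10^5/(1.02×229²×64.6) = 0.09312.
CD = 0.0187 + 0.0535 × 0.09312² = 0.01916.
L/D = CL/CD = 0.09312 / 0.01916 = 4.86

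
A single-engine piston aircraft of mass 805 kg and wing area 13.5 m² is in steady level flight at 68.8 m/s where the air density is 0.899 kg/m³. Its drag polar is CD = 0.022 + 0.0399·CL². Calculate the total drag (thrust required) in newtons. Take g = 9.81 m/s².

Level flight ⇒ L = W = m·g = 805 × 9.81 = 7897.1 N.
Dynamic pressure q = 0.5 × 0.899 × 68.8² = 2128 Pa.
CL = 2W/(ρv²S) = 2×7897.1/(0.899×68.8²×13.5) = 0.2749.
CD = 0.022 + 0.0399 × 0.2749² = 0.02502.
D = q·S·CD = 2128 × 13.5 × 0.02502 = 718.6 N

D = 719 N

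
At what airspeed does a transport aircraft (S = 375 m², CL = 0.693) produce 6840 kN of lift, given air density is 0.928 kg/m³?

v = 238 m/s

L = ½ρv²S·CL ⇒ v = √(2L/(ρ·S·CL))
v = √(2 × 6.84×10^6 / (0.928 × 375 × 0.693)) = √56720 = 238 m/s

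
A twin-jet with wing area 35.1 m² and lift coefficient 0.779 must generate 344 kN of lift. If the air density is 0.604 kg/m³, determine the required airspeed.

L = ½ρv²S·CL ⇒ v = √(2L/(ρ·S·CL))
v = √(2 × 3.44×10^5 / (0.604 × 35.1 × 0.779)) = √41660 = 204 m/s

v = 204 m/s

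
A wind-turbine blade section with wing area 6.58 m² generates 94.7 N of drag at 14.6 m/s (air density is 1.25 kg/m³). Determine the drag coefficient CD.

CD = 0.108

From D = ½ρv²S·CD, rearranging gives CD = 2D/(ρv²S).
CD = 2 × 94.7 / (1.25 × 14.6² × 6.58) = 0.108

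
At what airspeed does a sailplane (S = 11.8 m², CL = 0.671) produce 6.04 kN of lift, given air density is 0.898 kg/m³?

v = 41.2 m/s

L = ½ρv²S·CL ⇒ v = √(2L/(ρ·S·CL))
v = √(2 × 6040 / (0.898 × 11.8 × 0.671)) = √1699 = 41.2 m/s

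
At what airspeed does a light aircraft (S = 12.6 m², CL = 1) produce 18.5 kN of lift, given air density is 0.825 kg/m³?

v = 59.7 m/s

L = ½ρv²S·CL ⇒ v = √(2L/(ρ·S·CL))
v = √(2 × 18500 / (0.825 × 12.6 × 1)) = √3559 = 59.7 m/s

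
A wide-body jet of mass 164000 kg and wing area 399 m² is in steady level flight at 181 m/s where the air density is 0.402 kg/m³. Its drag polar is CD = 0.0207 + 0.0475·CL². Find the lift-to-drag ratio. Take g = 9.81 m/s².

L/D = 15.9

Weight W = mg = 164000 × 9.81 = 1.6088×10^6 N; in level flight L = W.
q = ½ρv² = ½ × 0.402 × 181² = 6585 Pa.
Required CL = L/(qS) = 1.6088×10^6/(6585·399) = 0.6123.
CD = 0.0207 + 0.0475 × 0.6123² = 0.03851.
L/D = CL/CD = 0.6123 / 0.03851 = 15.9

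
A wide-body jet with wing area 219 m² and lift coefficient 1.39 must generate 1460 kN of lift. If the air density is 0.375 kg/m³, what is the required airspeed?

v = 160 m/s

L = ½ρv²S·CL ⇒ v = √(2L/(ρ·S·CL))
v = √(2 × 1.46×10^6 / (0.375 × 219 × 1.39)) = √25580 = 160 m/s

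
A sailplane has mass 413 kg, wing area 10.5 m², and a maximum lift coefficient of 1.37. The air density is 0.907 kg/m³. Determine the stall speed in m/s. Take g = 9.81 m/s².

Stall occurs when L = W at CL,max. W = mg = 413 × 9.81 = 4052 N.
From L = ½ρV²S·CL,max = W: V_stall = √(2W/(ρSCL,max)) = √(2·4052/(0.907·10.5·1.37))
V_stall = √621.1 = 24.9 m/s

V_stall = 24.9 m/s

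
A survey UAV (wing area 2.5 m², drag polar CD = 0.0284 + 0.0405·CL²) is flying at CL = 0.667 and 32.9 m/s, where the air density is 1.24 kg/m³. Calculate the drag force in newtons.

D = 77.9 N

CD = 0.0284 + 0.0405 × 0.667² = 0.04642
D = ½ρv²S·CD = ½ × 1.24 × 32.9² × 2.5 × 0.04642 = 77.9 N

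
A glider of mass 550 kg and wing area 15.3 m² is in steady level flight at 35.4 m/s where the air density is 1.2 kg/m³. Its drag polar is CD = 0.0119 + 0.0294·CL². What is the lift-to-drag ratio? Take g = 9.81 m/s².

L/D = 25.5

Level flight ⇒ L = W = m·g = 550 × 9.81 = 5395.5 N.
q = ½ρv² = ½ × 1.2 × 35.4² = 751.9 Pa.
Required CL = L/(qS) = 5395.5/(751.9·15.3) = 0.469.
CD = 0.0119 + 0.0294 × 0.469² = 0.01837.
L/D = CL/CD = 0.469 / 0.01837 = 25.5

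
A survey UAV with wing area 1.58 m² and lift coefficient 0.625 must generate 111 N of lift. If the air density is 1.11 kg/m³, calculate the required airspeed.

v = 14.2 m/s

L = ½ρv²S·CL ⇒ v = √(2L/(ρ·S·CL))
v = √(2 × 111 / (1.11 × 1.58 × 0.625)) = √202.5 = 14.2 m/s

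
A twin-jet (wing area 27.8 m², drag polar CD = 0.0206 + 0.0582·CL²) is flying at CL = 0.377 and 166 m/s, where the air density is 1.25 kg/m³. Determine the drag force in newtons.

D = 13800 N

CD = 0.0206 + 0.0582 × 0.377² = 0.02887
D = ½ρv²S·CD = ½ × 1.25 × 166² × 27.8 × 0.02887 = 13800 N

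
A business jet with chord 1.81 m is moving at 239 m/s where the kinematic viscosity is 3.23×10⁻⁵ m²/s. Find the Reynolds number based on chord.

Re = 1.34×10^7

Re = v·c/ν = 239 × 1.81 / (3.23×10⁻⁵) = 1.34×10^7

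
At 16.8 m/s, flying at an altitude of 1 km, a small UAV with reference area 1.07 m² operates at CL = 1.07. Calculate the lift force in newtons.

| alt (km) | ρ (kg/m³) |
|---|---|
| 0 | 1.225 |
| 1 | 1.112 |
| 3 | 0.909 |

At 1 km, from the table: ρ = 1.112 kg/m³.
L = ½ρv²S·CL = ½ × 1.112 × 16.8² × 1.07 × 1.07 = 180 N

L = 180 N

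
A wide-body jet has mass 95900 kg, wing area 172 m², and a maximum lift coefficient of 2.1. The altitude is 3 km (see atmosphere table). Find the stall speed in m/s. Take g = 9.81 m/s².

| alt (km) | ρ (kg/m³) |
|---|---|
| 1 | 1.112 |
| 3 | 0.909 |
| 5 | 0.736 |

At 3 km, from the table: ρ = 0.909 kg/m³.
Weight W = mg = 95900 × 9.81 = 9.408×10^5 N.
V_stall = √(2W/(ρ·S·CL,max)) = √(2 × 9.408×10^5 / (0.909 × 172 × 2.1))
V_stall = √5731 = 75.7 m/s

V_stall = 75.7 m/s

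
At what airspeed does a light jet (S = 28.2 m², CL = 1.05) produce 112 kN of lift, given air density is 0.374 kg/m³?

v = 142 m/s

L = ½ρv²S·CL ⇒ v = √(2L/(ρ·S·CL))
v = √(2 × 1.12×10^5 / (0.374 × 28.2 × 1.05)) = √20230 = 142 m/s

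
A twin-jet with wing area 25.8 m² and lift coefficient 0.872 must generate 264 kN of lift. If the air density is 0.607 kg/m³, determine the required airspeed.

v = 197 m/s

L = ½ρv²S·CL ⇒ v = √(2L/(ρ·S·CL))
v = √(2 × 2.64×10^5 / (0.607 × 25.8 × 0.872)) = √38660 = 197 m/s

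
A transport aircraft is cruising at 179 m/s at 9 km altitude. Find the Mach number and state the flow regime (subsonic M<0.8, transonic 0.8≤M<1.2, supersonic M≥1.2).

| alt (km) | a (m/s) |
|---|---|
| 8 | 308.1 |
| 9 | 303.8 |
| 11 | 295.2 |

At 9 km, from the table: a = 303.8 m/s.
M = v/a = 179 / 303.8 = 0.589
M = 0.589 → subsonic.

M = 0.589 (subsonic)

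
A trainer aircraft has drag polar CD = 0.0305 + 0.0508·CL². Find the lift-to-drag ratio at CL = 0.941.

CD = 0.0305 + 0.0508 × 0.941² = 0.07548
L/D = CL/CD = 0.941 / 0.07548 = 12.5

L/D = 12.5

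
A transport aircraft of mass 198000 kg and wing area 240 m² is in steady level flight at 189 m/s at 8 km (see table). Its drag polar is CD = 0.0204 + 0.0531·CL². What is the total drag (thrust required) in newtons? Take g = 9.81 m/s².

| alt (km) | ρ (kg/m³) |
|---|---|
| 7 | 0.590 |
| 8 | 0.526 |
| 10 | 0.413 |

D = 1.35×10^5 N

At 8 km, from the table: ρ = 0.526 kg/m³.
In steady level flight, lift balances weight: W = mg = 198000 × 9.81 = 1.9424×10^6 N.
Dynamic pressure q = 0.5 × 0.526 × 189² = 9395 Pa.
CL = 2W/(ρv²S) = 2×1.9424×10^6/(0.526×189²×240) = 0.8615.
CD = 0.0204 + 0.0531 × 0.8615² = 0.05981.
D = q·S·CD = 9395 × 240 × 0.05981 = 1.348×10^5 N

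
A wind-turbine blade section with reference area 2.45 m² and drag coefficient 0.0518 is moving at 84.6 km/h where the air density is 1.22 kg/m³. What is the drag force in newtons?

D = 42.8 N

Convert speed: v = 84.6 km/h ÷ 3.6 = 23.5 m/s.
Dynamic pressure q = ½ρv² = ½ × 1.22 × 23.5² = 336.9 Pa.
D = q·S·CD = 336.9 × 2.45 × 0.0518 = 42.8 N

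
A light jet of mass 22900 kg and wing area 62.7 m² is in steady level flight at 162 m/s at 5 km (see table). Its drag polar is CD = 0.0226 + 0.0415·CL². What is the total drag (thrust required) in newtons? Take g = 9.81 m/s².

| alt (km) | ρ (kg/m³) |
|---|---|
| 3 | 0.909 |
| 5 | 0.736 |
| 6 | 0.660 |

At 5 km, from the table: ρ = 0.736 kg/m³.
In steady level flight, lift balances weight: W = mg = 22900 × 9.81 = 2.2465×10^5 N.
q = ½ρv² = ½ × 0.736 × 162² = 9658 Pa.
Required CL = L/(qS) = 2.2465×10^5/(9658·62.7) = 0.371.
CD = 0.0226 + 0.0415 × 0.371² = 0.02831.
D = q·S·CD = 9658 × 62.7 × 0.02831 = 17140 N

D = 17100 N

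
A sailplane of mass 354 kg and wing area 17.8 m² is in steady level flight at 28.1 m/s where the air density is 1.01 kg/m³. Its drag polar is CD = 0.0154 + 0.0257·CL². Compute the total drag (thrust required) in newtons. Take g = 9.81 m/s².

In steady level flight, lift balances weight: W = mg = 354 × 9.81 = 3472.7 N.
Dynamic pressure q = 0.5 × 1.01 × 28.1² = 398.8 Pa.
CL = W/(q·S) = 3472.7 / (398.8 × 17.8) = 0.4893.
CD = 0.0154 + 0.0257 × 0.4893² = 0.02155.
D = q·S·CD = 398.8 × 17.8 × 0.02155 = 153 N

D = 153 N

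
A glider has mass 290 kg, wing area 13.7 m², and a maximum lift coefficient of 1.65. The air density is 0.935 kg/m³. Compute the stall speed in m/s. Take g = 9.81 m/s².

V_stall = 16.4 m/s

At stall, lift equals weight: L = W = m·g = 290 × 9.81 = 2845 N.
From L = ½ρV²S·CL,max = W: V_stall = √(2W/(ρSCL,max)) = √(2·2845/(0.935·13.7·1.65))
V_stall = √269.2 = 16.4 m/s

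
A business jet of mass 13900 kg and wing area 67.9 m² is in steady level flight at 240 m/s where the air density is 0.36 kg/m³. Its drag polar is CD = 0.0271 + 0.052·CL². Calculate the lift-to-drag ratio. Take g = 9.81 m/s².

Weight W = mg = 13900 × 9.81 = 1.3636×10^5 N; in level flight L = W.
q = ½ρv² = ½ × 0.36 × 240² = 10370 Pa.
Required CL = L/(qS) = 1.3636×10^5/(10370·67.9) = 0.1937.
CD = 0.0271 + 0.052 × 0.1937² = 0.02905.
L/D = CL/CD = 0.1937 / 0.02905 = 6.67

L/D = 6.67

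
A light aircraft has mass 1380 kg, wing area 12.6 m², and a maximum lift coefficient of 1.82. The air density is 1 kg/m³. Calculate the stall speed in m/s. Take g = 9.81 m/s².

Weight W = mg = 1380 × 9.81 = 13540 N.
From L = ½ρV²S·CL,max = W: V_stall = √(2W/(ρSCL,max)) = √(2·13540/(1·12.6·1.82))
V_stall = √1181 = 34.4 m/s

V_stall = 34.4 m/s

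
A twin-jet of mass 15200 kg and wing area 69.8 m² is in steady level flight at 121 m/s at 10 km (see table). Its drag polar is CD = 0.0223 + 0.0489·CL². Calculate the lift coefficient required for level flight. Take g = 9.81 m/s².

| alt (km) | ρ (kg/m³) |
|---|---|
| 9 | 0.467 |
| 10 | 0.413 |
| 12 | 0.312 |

CL = 0.707

At 10 km, from the table: ρ = 0.413 kg/m³.
Level flight ⇒ L = W = m·g = 15200 × 9.81 = 1.4911×10^5 N.
Dynamic pressure q = 0.5 × 0.413 × 121² = 3023 Pa.
CL = W/(q·S) = 1.4911×10^5 / (3023 × 69.8) = 0.7066.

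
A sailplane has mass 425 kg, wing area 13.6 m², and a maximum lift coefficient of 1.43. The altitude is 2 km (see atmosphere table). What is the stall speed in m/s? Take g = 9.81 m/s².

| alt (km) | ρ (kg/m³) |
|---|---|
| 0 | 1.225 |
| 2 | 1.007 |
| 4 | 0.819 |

At 2 km, from the table: ρ = 1.007 kg/m³.
At stall, lift equals weight: L = W = m·g = 425 × 9.81 = 4169 N.
V_stall = √(2W/(ρ·S·CL,max)) = √(2 × 4169 / (1.007 × 13.6 × 1.43))
V_stall = √425.8 = 20.6 m/s

V_stall = 20.6 m/s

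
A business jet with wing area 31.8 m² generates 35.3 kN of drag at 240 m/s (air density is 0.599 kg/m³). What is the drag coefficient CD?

CD = 0.0643

From D = ½ρv²S·CD, rearranging gives CD = 2D/(ρv²S).
CD = 2 × 35300 / (0.599 × 240² × 31.8) = 0.0643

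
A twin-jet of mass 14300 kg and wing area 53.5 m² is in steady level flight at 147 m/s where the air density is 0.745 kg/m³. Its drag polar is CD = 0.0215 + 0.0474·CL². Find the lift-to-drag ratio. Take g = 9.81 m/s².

In steady level flight, lift balances weight: W = mg = 14300 × 9.81 = 1.4028×10^5 N.
q = ½ρv² = ½ × 0.745 × 147² = 8049 Pa.
Required CL = L/(qS) = 1.4028×10^5/(8049·53.5) = 0.3258.
CD = 0.0215 + 0.0474 × 0.3258² = 0.02653.
L/D = CL/CD = 0.3258 / 0.02653 = 12.3

L/D = 12.3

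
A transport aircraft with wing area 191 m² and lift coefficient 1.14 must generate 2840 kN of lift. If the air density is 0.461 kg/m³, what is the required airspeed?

v = 238 m/s

L = ½ρv²S·CL ⇒ v = √(2L/(ρ·S·CL))
v = √(2 × 2.84×10^6 / (0.461 × 191 × 1.14)) = √56590 = 238 m/s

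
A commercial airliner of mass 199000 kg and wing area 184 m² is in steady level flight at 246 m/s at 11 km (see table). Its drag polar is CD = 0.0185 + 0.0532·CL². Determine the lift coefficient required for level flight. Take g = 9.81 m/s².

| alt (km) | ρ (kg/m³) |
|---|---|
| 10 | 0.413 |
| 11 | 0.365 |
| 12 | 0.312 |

At 11 km, from the table: ρ = 0.365 kg/m³.
Weight W = mg = 199000 × 9.81 = 1.9522×10^6 N; in level flight L = W.
Dynamic pressure q = 0.5 × 0.365 × 246² = 11040 Pa.
CL = 2W/(ρv²S) = 2×1.9522×10^6/(0.365×246²×184) = 0.9607.

CL = 0.961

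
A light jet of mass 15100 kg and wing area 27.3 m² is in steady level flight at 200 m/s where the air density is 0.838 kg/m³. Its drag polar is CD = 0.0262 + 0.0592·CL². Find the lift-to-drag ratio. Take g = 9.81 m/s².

In steady level flight, lift balances weight: W = mg = 15100 × 9.81 = 1.4813×10^5 N.
Dynamic pressure q = 0.5 × 0.838 × 200² = 16760 Pa.
CL = W/(q·S) = 1.4813×10^5 / (16760 × 27.3) = 0.3237.
CD = 0.0262 + 0.0592 × 0.3237² = 0.0324.
L/D = CL/CD = 0.3237 / 0.0324 = 9.99

L/D = 9.99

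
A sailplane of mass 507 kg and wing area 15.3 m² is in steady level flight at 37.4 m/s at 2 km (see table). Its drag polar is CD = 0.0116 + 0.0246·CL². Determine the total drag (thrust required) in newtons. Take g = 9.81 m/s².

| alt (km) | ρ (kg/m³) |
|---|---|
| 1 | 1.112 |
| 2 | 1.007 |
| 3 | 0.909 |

At 2 km, from the table: ρ = 1.007 kg/m³.
Weight W = mg = 507 × 9.81 = 4973.7 N; in level flight L = W.
q = ½ρv² = ½ × 1.007 × 37.4² = 704.3 Pa.
CL = W/(q·S) = 4973.7 / (704.3 × 15.3) = 0.4616.
CD = 0.0116 + 0.0246 × 0.4616² = 0.01684.
D = q·S·CD = 704.3 × 15.3 × 0.01684 = 181.5 N

D = 181 N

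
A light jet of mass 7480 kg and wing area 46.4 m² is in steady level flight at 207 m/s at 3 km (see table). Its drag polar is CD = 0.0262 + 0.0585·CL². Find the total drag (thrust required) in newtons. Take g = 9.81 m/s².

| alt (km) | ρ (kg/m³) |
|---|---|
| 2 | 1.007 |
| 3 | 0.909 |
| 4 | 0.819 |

At 3 km, from the table: ρ = 0.909 kg/m³.
In steady level flight, lift balances weight: W = mg = 7480 × 9.81 = 73379 N.
Dynamic pressure q = 0.5 × 0.909 × 207² = 19470 Pa.
CL = W/(q·S) = 73379 / (19470 × 46.4) = 0.0812.
CD = 0.0262 + 0.0585 × 0.0812² = 0.02659.
D = q·S·CD = 19470 × 46.4 × 0.02659 = 24020 N

D = 24000 N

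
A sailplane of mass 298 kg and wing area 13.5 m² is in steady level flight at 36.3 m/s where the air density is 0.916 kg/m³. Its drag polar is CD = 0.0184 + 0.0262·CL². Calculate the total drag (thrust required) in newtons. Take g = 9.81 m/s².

In steady level flight, lift balances weight: W = mg = 298 × 9.81 = 2923.4 N.
q = ½ρv² = ½ × 0.916 × 36.3² = 603.5 Pa.
CL = W/(q·S) = 2923.4 / (603.5 × 13.5) = 0.3588.
CD = 0.0184 + 0.0262 × 0.3588² = 0.02177.
D = q·S·CD = 603.5 × 13.5 × 0.02177 = 177.4 N

D = 177 N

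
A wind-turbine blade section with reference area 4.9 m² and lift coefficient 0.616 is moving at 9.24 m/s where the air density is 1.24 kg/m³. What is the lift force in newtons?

L = ½ρv²S·CL = ½ × 1.24 × 9.24² × 4.9 × 0.616 = 160 N

L = 160 N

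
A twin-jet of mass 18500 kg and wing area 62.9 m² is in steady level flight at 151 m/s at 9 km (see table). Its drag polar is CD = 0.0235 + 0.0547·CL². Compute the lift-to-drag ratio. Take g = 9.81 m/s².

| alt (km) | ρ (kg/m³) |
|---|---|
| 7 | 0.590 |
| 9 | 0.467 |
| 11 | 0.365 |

L/D = 13.7

At 9 km, from the table: ρ = 0.467 kg/m³.
Level flight ⇒ L = W = m·g = 18500 × 9.81 = 1.8148×10^5 N.
q = ½ρv² = ½ × 0.467 × 151² = 5324 Pa.
CL = W/(q·S) = 1.8148×10^5 / (5324 × 62.9) = 0.5419.
CD = 0.0235 + 0.0547 × 0.5419² = 0.03957.
L/D = CL/CD = 0.5419 / 0.03957 = 13.7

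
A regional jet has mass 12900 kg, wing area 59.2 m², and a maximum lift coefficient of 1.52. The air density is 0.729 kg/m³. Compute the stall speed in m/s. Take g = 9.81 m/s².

V_stall = 62.1 m/s

Weight W = mg = 12900 × 9.81 = 1.265×10^5 N.
V_stall = √(2W/(ρ·S·CL,max)) = √(2 × 1.265×10^5 / (0.729 × 59.2 × 1.52))
V_stall = √3858 = 62.1 m/s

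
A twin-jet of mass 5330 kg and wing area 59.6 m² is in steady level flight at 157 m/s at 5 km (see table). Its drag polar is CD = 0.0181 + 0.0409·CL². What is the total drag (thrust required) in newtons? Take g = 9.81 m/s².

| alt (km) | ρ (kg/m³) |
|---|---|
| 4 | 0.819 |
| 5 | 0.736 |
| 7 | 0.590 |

D = 9990 N

At 5 km, from the table: ρ = 0.736 kg/m³.
Weight W = mg = 5330 × 9.81 = 52287 N; in level flight L = W.
q = ½ρv² = ½ × 0.736 × 157² = 9071 Pa.
CL = 2W/(ρv²S) = 2×52287/(0.736×157²×59.6) = 0.09672.
CD = 0.0181 + 0.0409 × 0.09672² = 0.01848.
D = q·S·CD = 9071 × 59.6 × 0.01848 = 9992 N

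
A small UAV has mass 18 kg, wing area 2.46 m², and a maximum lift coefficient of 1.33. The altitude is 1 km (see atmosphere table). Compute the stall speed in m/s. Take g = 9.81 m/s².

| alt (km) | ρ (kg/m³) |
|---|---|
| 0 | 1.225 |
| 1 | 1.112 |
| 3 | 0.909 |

V_stall = 9.85 m/s

At 1 km, from the table: ρ = 1.112 kg/m³.
Stall occurs when L = W at CL,max. W = mg = 18 × 9.81 = 176.6 N.
V_stall = √(2W/(ρ·S·CL,max)) = √(2 × 176.6 / (1.112 × 2.46 × 1.33))
V_stall = √97.07 = 9.85 m/s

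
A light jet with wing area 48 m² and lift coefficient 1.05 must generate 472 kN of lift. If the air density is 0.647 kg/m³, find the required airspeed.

v = 170 m/s

L = ½ρv²S·CL ⇒ v = √(2L/(ρ·S·CL))
v = √(2 × 4.72×10^5 / (0.647 × 48 × 1.05)) = √28950 = 170 m/s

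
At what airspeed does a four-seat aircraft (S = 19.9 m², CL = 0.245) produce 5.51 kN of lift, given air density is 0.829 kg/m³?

v = 52.2 m/s

L = ½ρv²S·CL ⇒ v = √(2L/(ρ·S·CL))
v = √(2 × 5510 / (0.829 × 19.9 × 0.245)) = √2727 = 52.2 m/s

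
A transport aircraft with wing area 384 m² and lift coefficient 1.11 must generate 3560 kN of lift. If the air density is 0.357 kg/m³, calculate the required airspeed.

L = ½ρv²S·CL ⇒ v = √(2L/(ρ·S·CL))
v = √(2 × 3.56×10^6 / (0.357 × 384 × 1.11)) = √46790 = 216 m/s

v = 216 m/s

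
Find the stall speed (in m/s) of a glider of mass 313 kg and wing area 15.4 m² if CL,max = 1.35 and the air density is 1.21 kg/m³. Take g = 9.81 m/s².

At stall, lift equals weight: L = W = m·g = 313 × 9.81 = 3071 N.
V_stall = √(2W/(ρ·S·CL,max)) = √(2 × 3071 / (1.21 × 15.4 × 1.35))
V_stall = √244.1 = 15.6 m/s

V_stall = 15.6 m/s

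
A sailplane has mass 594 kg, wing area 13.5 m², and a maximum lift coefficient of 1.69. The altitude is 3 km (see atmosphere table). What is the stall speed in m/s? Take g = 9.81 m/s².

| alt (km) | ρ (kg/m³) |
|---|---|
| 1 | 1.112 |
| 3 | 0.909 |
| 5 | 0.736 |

At 3 km, from the table: ρ = 0.909 kg/m³.
Stall occurs when L = W at CL,max. W = mg = 594 × 9.81 = 5827 N.
From L = ½ρV²S·CL,max = W: V_stall = √(2W/(ρSCL,max)) = √(2·5827/(0.909·13.5·1.69))
V_stall = √562 = 23.7 m/s

V_stall = 23.7 m/s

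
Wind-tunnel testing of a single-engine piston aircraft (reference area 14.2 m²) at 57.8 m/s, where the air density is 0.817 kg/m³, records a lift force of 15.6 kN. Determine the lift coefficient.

From L = ½ρv²S·CL, rearranging gives CL = 2L/(ρv²S).
CL = 2 × 15600 / (0.817 × 57.8² × 14.2) = 0.805

CL = 0.805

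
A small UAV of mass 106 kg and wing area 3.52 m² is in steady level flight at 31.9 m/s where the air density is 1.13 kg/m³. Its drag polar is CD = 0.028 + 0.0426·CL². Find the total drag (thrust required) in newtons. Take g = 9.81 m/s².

Level flight ⇒ L = W = m·g = 106 × 9.81 = 1039.9 N.
q = ½ρv² = ½ × 1.13 × 31.9² = 574.9 Pa.
CL = 2W/(ρv²S) = 2×1039.9/(1.13×31.9²×3.52) = 0.5138.
CD = 0.028 + 0.0426 × 0.5138² = 0.03925.
D = q·S·CD = 574.9 × 3.52 × 0.03925 = 79.43 N

D = 79.4 N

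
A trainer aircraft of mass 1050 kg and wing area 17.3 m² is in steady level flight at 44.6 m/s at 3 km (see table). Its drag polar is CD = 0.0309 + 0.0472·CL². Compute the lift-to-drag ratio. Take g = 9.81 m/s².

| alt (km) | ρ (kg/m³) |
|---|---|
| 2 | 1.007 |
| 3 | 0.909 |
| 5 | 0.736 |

At 3 km, from the table: ρ = 0.909 kg/m³.
Level flight ⇒ L = W = m·g = 1050 × 9.81 = 10300 N.
Dynamic pressure q = 0.5 × 0.909 × 44.6² = 904.1 Pa.
CL = W/(q·S) = 10300 / (904.1 × 17.3) = 0.6586.
CD = 0.0309 + 0.0472 × 0.6586² = 0.05137.
L/D = CL/CD = 0.6586 / 0.05137 = 12.8

L/D = 12.8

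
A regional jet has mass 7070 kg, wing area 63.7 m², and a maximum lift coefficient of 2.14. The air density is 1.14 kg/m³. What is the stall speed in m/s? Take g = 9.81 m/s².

Stall occurs when L = W at CL,max. W = mg = 7070 × 9.81 = 69360 N.
From L = ½ρV²S·CL,max = W: V_stall = √(2W/(ρSCL,max)) = √(2·69360/(1.14·63.7·2.14))
V_stall = √892.6 = 29.9 m/s

V_stall = 29.9 m/s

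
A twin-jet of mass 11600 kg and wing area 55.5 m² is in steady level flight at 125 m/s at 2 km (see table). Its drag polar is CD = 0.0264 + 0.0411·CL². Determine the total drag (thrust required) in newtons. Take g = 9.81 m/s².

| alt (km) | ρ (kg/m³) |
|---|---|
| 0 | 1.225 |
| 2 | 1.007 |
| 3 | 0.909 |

D = 12700 N

At 2 km, from the table: ρ = 1.007 kg/m³.
In steady level flight, lift balances weight: W = mg = 11600 × 9.81 = 1.138×10^5 N.
q = ½ρv² = ½ × 1.007 × 125² = 7867 Pa.
CL = 2W/(ρv²S) = 2×1.138×10^5/(1.007×125²×55.5) = 0.2606.
CD = 0.0264 + 0.0411 × 0.2606² = 0.02919.
D = q·S·CD = 7867 × 55.5 × 0.02919 = 12750 N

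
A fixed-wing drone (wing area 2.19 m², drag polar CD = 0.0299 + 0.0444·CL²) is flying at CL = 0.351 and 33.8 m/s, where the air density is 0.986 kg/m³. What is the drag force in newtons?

CD = 0.0299 + 0.0444 × 0.351² = 0.03537
D = ½ρv²S·CD = ½ × 0.986 × 33.8² × 2.19 × 0.03537 = 43.6 N

D = 43.6 N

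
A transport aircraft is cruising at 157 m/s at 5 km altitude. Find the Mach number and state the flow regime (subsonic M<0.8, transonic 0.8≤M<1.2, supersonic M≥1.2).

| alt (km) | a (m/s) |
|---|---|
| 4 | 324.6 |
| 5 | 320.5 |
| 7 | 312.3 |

At 5 km, from the table: a = 320.5 m/s.
M = v/a = 157 / 320.5 = 0.49
M = 0.49 → subsonic.

M = 0.49 (subsonic)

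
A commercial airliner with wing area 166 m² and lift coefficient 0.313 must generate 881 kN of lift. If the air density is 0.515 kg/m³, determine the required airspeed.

L = ½ρv²S·CL ⇒ v = √(2L/(ρ·S·CL))
v = √(2 × 8.81×10^5 / (0.515 × 166 × 0.313)) = √65850 = 257 m/s

v = 257 m/s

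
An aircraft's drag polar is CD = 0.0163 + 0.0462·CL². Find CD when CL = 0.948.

CD = 0.0163 + 0.0462 × 0.948² = 0.0163 + 0.04152 = 0.0578

CD = 0.0578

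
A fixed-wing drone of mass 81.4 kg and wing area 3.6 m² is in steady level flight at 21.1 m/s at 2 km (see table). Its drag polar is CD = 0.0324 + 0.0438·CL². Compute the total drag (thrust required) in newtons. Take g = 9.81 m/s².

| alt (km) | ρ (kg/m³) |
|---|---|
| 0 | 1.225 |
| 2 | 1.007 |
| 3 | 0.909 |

At 2 km, from the table: ρ = 1.007 kg/m³.
Level flight ⇒ L = W = m·g = 81.4 × 9.81 = 798.53 N.
q = ½ρv² = ½ × 1.007 × 21.1² = 224.2 Pa.
CL = 2W/(ρv²S) = 2×798.53/(1.007×21.1²×3.6) = 0.9895.
CD = 0.0324 + 0.0438 × 0.9895² = 0.07529.
D = q·S·CD = 224.2 × 3.6 × 0.07529 = 60.76 N

D = 60.8 N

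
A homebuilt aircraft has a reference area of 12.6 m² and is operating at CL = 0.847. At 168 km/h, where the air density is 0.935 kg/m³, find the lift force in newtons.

Convert speed: v = 168 km/h ÷ 3.6 = 46.67 m/s.
Dynamic pressure q = ½ρv² = ½ × 0.935 × 46.67² = 1018 Pa.
L = q·S·CL = 1018 × 12.6 × 0.847 = 10900 N ≈ 10.9 kN

L = 10900 N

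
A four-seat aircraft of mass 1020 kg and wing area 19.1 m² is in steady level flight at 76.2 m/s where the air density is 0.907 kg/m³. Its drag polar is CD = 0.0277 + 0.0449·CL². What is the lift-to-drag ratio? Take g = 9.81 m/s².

L/D = 6.75

Weight W = mg = 1020 × 9.81 = 10006 N; in level flight L = W.
q = ½ρv² = ½ × 0.907 × 76.2² = 2633 Pa.
CL = 2W/(ρv²S) = 2×10006/(0.907×76.2²×19.1) = 0.199.
CD = 0.0277 + 0.0449 × 0.199² = 0.02948.
L/D = CL/CD = 0.199 / 0.02948 = 6.75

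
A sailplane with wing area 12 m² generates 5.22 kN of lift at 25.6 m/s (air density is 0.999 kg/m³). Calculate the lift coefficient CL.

From L = ½ρv²S·CL, rearranging gives CL = 2L/(ρv²S).
CL = 2 × 5220 / (0.999 × 25.6² × 12) = 1.33

CL = 1.33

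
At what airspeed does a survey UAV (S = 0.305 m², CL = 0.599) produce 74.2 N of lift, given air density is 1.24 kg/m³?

L = ½ρv²S·CL ⇒ v = √(2L/(ρ·S·CL))
v = √(2 × 74.2 / (1.24 × 0.305 × 0.599)) = √655.1 = 25.6 m/s

v = 25.6 m/s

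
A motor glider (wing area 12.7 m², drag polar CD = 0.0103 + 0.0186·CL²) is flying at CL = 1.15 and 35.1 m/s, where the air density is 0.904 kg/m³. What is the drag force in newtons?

CD = 0.0103 + 0.0186 × 1.15² = 0.0349
D = ½ρv²S·CD = ½ × 0.904 × 35.1² × 12.7 × 0.0349 = 247 N

D = 247 N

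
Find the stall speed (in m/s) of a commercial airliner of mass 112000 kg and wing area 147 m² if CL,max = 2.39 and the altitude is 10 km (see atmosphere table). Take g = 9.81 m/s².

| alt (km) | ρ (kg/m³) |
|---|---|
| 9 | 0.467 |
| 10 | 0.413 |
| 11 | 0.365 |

V_stall = 123 m/s

At 10 km, from the table: ρ = 0.413 kg/m³.
Stall occurs when L = W at CL,max. W = mg = 112000 × 9.81 = 1.099×10^6 N.
V_stall = √(2W/(ρ·S·CL,max)) = √(2 × 1.099×10^6 / (0.413 × 147 × 2.39))
V_stall = √15140 = 123 m/s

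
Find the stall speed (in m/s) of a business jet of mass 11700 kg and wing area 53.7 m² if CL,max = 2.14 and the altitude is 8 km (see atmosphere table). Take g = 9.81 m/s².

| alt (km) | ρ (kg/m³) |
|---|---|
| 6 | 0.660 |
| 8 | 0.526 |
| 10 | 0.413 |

V_stall = 61.6 m/s

At 8 km, from the table: ρ = 0.526 kg/m³.
Stall occurs when L = W at CL,max. W = mg = 11700 × 9.81 = 1.148×10^5 N.
From L = ½ρV²S·CL,max = W: V_stall = √(2W/(ρSCL,max)) = √(2·1.148×10^5/(0.526·53.7·2.14))
V_stall = √3798 = 61.6 m/s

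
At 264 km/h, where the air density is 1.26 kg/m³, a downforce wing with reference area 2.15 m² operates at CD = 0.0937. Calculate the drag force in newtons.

Convert speed: v = 264 km/h ÷ 3.6 = 73.33 m/s.
Dynamic pressure q = ½ρv² = ½ × 1.26 × 73.33² = 3388 Pa.
D = q·S·CD = 3388 × 2.15 × 0.0937 = 683 N

D = 683 N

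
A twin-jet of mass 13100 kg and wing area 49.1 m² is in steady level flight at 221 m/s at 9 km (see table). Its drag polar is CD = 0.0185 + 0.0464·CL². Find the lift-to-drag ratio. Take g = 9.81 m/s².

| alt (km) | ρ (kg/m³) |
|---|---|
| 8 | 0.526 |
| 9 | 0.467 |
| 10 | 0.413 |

At 9 km, from the table: ρ = 0.467 kg/m³.
Level flight ⇒ L = W = m·g = 13100 × 9.81 = 1.2851×10^5 N.
Dynamic pressure q = 0.5 × 0.467 × 221² = 11400 Pa.
CL = 2W/(ρv²S) = 2×1.2851×10^5/(0.467×221²×49.1) = 0.2295.
CD = 0.0185 + 0.0464 × 0.2295² = 0.02094.
L/D = CL/CD = 0.2295 / 0.02094 = 11

L/D = 11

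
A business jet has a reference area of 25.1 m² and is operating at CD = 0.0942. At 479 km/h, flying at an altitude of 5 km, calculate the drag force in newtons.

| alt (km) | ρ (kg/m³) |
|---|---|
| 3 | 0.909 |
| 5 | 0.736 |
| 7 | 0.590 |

At 5 km, from the table: ρ = 0.736 kg/m³.
Convert speed: v = 479 km/h ÷ 3.6 = 133.1 m/s.
D = ½ρv²S·CD = ½ × 0.736 × 133.1² × 25.1 × 0.0942 = 15400 N ≈ 15.4 kN

D = 15400 N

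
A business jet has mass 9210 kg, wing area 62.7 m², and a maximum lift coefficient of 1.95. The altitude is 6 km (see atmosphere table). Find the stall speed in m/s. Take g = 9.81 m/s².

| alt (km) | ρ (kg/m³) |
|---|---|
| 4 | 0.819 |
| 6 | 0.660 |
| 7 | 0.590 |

V_stall = 47.3 m/s

At 6 km, from the table: ρ = 0.660 kg/m³.
Weight W = mg = 9210 × 9.81 = 90350 N.
V_stall = √(2W/(ρ·S·CL,max)) = √(2 × 90350 / (0.66 × 62.7 × 1.95))
V_stall = √2239 = 47.3 m/s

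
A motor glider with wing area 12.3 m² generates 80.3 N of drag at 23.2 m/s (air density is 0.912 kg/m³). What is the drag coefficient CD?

CD = 0.0266

From D = ½ρv²S·CD, rearranging gives CD = 2D/(ρv²S).
CD = 2 × 80.3 / (0.912 × 23.2² × 12.3) = 0.0266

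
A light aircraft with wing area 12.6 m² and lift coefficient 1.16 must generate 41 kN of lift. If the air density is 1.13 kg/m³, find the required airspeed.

L = ½ρv²S·CL ⇒ v = √(2L/(ρ·S·CL))
v = √(2 × 41000 / (1.13 × 12.6 × 1.16)) = √4965 = 70.5 m/s

v = 70.5 m/s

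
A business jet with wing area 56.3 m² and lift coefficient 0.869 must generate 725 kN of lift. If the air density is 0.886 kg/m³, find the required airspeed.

L = ½ρv²S·CL ⇒ v = √(2L/(ρ·S·CL))
v = √(2 × 7.25×10^5 / (0.886 × 56.3 × 0.869)) = √33450 = 183 m/s

v = 183 m/s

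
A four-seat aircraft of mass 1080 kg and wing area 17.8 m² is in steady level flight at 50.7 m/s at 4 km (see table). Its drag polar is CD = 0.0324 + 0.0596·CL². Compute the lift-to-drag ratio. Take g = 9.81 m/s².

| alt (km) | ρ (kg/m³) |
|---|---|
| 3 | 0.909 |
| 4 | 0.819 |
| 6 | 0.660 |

At 4 km, from the table: ρ = 0.819 kg/m³.
In steady level flight, lift balances weight: W = mg = 1080 × 9.81 = 10595 N.
q = ½ρv² = ½ × 0.819 × 50.7² = 1053 Pa.
CL = 2W/(ρv²S) = 2×10595/(0.819×50.7²×17.8) = 0.5655.
CD = 0.0324 + 0.0596 × 0.5655² = 0.05146.
L/D = CL/CD = 0.5655 / 0.05146 = 11

L/D = 11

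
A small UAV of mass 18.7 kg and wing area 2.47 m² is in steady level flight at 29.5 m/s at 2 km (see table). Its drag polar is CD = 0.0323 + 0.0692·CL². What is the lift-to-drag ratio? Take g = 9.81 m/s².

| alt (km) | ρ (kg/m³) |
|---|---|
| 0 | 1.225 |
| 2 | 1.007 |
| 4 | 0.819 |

At 2 km, from the table: ρ = 1.007 kg/m³.
In steady level flight, lift balances weight: W = mg = 18.7 × 9.81 = 183.45 N.
q = ½ρv² = ½ × 1.007 × 29.5² = 438.2 Pa.
CL = 2W/(ρv²S) = 2×183.45/(1.007×29.5²×2.47) = 0.1695.
CD = 0.0323 + 0.0692 × 0.1695² = 0.03429.
L/D = CL/CD = 0.1695 / 0.03429 = 4.94

L/D = 4.94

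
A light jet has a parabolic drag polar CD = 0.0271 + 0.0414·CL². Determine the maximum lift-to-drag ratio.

For CD = CD0 + K·CL², (L/D)max occurs at CL* = √(CD0/K) and equals 1/(2√(K·CD0)).
(L/D)max = 1/(2√(0.0414 × 0.0271)) = 1/(2 × 0.0335) = 14.9

(L/D)max = 14.9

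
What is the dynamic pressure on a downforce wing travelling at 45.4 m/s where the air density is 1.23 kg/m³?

q = 1270 Pa

q = ½ρv² = ½ × 1.23 × 45.4² = 1270 Pa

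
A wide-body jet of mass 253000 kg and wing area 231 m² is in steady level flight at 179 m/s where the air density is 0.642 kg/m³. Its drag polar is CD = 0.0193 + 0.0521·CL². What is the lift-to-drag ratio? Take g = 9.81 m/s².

Level flight ⇒ L = W = m·g = 253000 × 9.81 = 2.4819×10^6 N.
q = ½ρv² = ½ × 0.642 × 179² = 10290 Pa.
Required CL = L/(qS) = 2.4819×10^6/(10290·231) = 1.045.
CD = 0.0193 + 0.0521 × 1.045² = 0.07616.
L/D = CL/CD = 1.045 / 0.07616 = 13.7

L/D = 13.7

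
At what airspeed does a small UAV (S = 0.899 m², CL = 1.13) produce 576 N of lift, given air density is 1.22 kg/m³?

L = ½ρv²S·CL ⇒ v = √(2L/(ρ·S·CL))
v = √(2 × 576 / (1.22 × 0.899 × 1.13)) = √929.5 = 30.5 m/s

v = 30.5 m/s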